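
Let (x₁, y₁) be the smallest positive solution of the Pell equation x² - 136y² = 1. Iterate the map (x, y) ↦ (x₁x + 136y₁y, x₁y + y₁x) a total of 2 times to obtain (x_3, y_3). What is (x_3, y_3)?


Step 1: Find the fundamental solution (x₁, y₁) of x² - 136y² = 1.
  Expand √136 as a continued fraction. a₀ = ⌊√136⌋ = 11; iterate m_{k+1} = d_k·a_k − m_k, d_{k+1} = (136 − m_{k+1}²)/d_k, a_{k+1} = ⌊(a₀ + m_{k+1})/d_{k+1}⌋ (starting m₀ = 0, d₀ = 1), with convergents p_k = a_k·p_{k-1} + p_{k-2}, q_k = a_k·q_{k-1} + q_{k-2} (p₋₁ = 1, q₋₁ = 0):
  k = 0: a₀ = 11; p₀/q₀ = 11/1; p₀² − 136·q₀² = 121 − 136 = -15.
  k = 1: m = 11, d = 15, a = ⌊(11 + 11)/15⌋ = 1; p/q = (1·11 + 1)/(1·1 + 0) = 12/1; p² − 136·q² = 144 − 136 = 8.
  k = 2: m = 4, d = 8, a = ⌊(11 + 4)/8⌋ = 1; p/q = (1·12 + 11)/(1·1 + 1) = 23/2; p² − 136·q² = 529 − 544 = -15.
  k = 3: m = 4, d = 15, a = ⌊(11 + 4)/15⌋ = 1; p/q = (1·23 + 12)/(1·2 + 1) = 35/3; p² − 136·q² = 1225 − 1224 = 1.
  The first convergent with p² − 136·q² = 1 gives the fundamental solution (x₁, y₁) = (35, 3).
Step 2: Apply the recurrence (x_{n+1}, y_{n+1}) = (x₁x_n + 136y₁y_n, x₁y_n + y₁x_n) repeatedly.
  From (x_1, y_1) = (35, 3): x_2 = 35·35 + 136·3·3 = 2449; y_2 = 35·3 + 3·35 = 210.
  From (x_2, y_2) = (2449, 210): x_3 = 35·2449 + 136·3·210 = 171395; y_3 = 35·210 + 3·2449 = 14697.
Step 3: Verify x_3² - 136·y_3² = 29376246025 - 29376246024 = 1 (should be 1). ✓

(x_1, y_1) = (35, 3); (x_3, y_3) = (171395, 14697).


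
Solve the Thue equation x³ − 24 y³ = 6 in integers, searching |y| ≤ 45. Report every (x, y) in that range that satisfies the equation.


The equation is x³ - 24y³ = 6. For fixed y, x³ = 24·y³ + 6, so a solution requires the RHS to be a perfect cube.
Strategy: iterate y from -45 to 45, compute RHS = 24·y³ + 6, and check whether it is a (positive or negative) perfect cube.
Check small values of y:
  y = 0: RHS = 6 is not a perfect cube.
  y = 1: RHS = 30 is not a perfect cube.
  y = -1: RHS = -18 is not a perfect cube.
  y = 2: RHS = 198 is not a perfect cube.
  y = -2: RHS = -186 is not a perfect cube.
  y = 3: RHS = 654 is not a perfect cube.
  y = -3: RHS = -642 is not a perfect cube.
Continuing the search up to |y| = 45 finds no solutions either.
No (x, y) in the scanned range satisfies the equation.

No integer solutions with |y| ≤ 45.


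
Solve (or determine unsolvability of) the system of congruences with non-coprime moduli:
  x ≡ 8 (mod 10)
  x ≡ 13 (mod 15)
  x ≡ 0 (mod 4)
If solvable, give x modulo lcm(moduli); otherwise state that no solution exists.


Moduli 10, 15, 4 are not pairwise coprime, so CRT works modulo lcm(m_i) when all pairwise compatibility conditions hold.
Pairwise compatibility: gcd(m_i, m_j) must divide a_i - a_j for every pair.
Merge one congruence at a time:
  Start: x ≡ 8 (mod 10).
  Combine with x ≡ 13 (mod 15): gcd(10, 15) = 5; 13 - 8 = 5, which IS divisible by 5, so compatible.
    Write x = 8 + 10·t and substitute into x ≡ 13 (mod 15): 10·t ≡ 13 − 8 = 5 (mod 15).
    Divide the congruence (and modulus) by g = 5: 2·t ≡ 1 (mod 3).
    The inverse of 2 mod 3 is 2 (since 2·2 = 4 = 1·3 + 1), so t ≡ 2·1 = 2 ≡ 2 (mod 3).
    Then x = 8 + 10·2 = 28, valid modulo lcm(10, 15) = 30: x ≡ 28 (mod 30).
  Combine with x ≡ 0 (mod 4): gcd(30, 4) = 2; 0 - 28 = -28, which IS divisible by 2, so compatible.
    Write x = 28 + 30·t and substitute into x ≡ 0 (mod 4): 30·t ≡ 0 − 28 = -28 (mod 4).
    Divide the congruence (and modulus) by g = 2: 15·t ≡ -14 (mod 2).
    Reduce coefficients mod 2: 1·t ≡ 0 (mod 2).
    So t ≡ 0 (mod 2).
    Then x = 28 + 30·0 = 28, valid modulo lcm(30, 4) = 60: x ≡ 28 (mod 60).
Verify: 28 mod 10 = 8, 28 mod 15 = 13, 28 mod 4 = 0.

x ≡ 28 (mod 60).


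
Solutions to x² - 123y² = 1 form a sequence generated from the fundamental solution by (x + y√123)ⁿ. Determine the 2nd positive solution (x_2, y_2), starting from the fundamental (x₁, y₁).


Step 1: Find the fundamental solution (x₁, y₁) of x² - 123y² = 1.
  Expand √123 as a continued fraction. a₀ = ⌊√123⌋ = 11; iterate m_{k+1} = d_k·a_k − m_k, d_{k+1} = (123 − m_{k+1}²)/d_k, a_{k+1} = ⌊(a₀ + m_{k+1})/d_{k+1}⌋ (starting m₀ = 0, d₀ = 1), with convergents p_k = a_k·p_{k-1} + p_{k-2}, q_k = a_k·q_{k-1} + q_{k-2} (p₋₁ = 1, q₋₁ = 0):
  k = 0: a₀ = 11; p₀/q₀ = 11/1; p₀² − 123·q₀² = 121 − 123 = -2.
  k = 1: m = 11, d = 2, a = ⌊(11 + 11)/2⌋ = 11; p/q = (11·11 + 1)/(11·1 + 0) = 122/11; p² − 123·q² = 14884 − 14883 = 1.
  The first convergent with p² − 123·q² = 1 gives the fundamental solution (x₁, y₁) = (122, 11).
Step 2: Apply the recurrence (x_{n+1}, y_{n+1}) = (x₁x_n + 123y₁y_n, x₁y_n + y₁x_n) repeatedly.
  From (x_1, y_1) = (122, 11): x_2 = 122·122 + 123·11·11 = 29767; y_2 = 122·11 + 11·122 = 2684.
Step 3: Verify x_2² - 123·y_2² = 886074289 - 886074288 = 1 (should be 1). ✓

(x_1, y_1) = (122, 11); (x_2, y_2) = (29767, 2684).


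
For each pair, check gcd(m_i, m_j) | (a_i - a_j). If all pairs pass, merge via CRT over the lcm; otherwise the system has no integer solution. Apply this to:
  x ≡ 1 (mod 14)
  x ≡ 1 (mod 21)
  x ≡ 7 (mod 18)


Moduli 14, 21, 18 are not pairwise coprime, so CRT works modulo lcm(m_i) when all pairwise compatibility conditions hold.
Pairwise compatibility: gcd(m_i, m_j) must divide a_i - a_j for every pair.
Merge one congruence at a time:
  Start: x ≡ 1 (mod 14).
  Combine with x ≡ 1 (mod 21): gcd(14, 21) = 7; 1 - 1 = 0, which IS divisible by 7, so compatible.
    Write x = 1 + 14·t and substitute into x ≡ 1 (mod 21): 14·t ≡ 1 − 1 = 0 (mod 21).
    Divide the congruence (and modulus) by g = 7: 2·t ≡ 0 (mod 3).
    The inverse of 2 mod 3 is 2 (since 2·2 = 4 = 1·3 + 1), so t ≡ 2·0 = 0 ≡ 0 (mod 3).
    Then x = 1 + 14·0 = 1, valid modulo lcm(14, 21) = 42: x ≡ 1 (mod 42).
  Combine with x ≡ 7 (mod 18): gcd(42, 18) = 6; 7 - 1 = 6, which IS divisible by 6, so compatible.
    Write x = 1 + 42·t and substitute into x ≡ 7 (mod 18): 42·t ≡ 7 − 1 = 6 (mod 18).
    Divide the congruence (and modulus) by g = 6: 7·t ≡ 1 (mod 3).
    Reduce coefficients mod 3: 1·t ≡ 1 (mod 3).
    So t ≡ 1 (mod 3).
    Then x = 1 + 42·1 = 43, valid modulo lcm(42, 18) = 126: x ≡ 43 (mod 126).
Verify: 43 mod 14 = 1, 43 mod 21 = 1, 43 mod 18 = 7.

x ≡ 43 (mod 126).


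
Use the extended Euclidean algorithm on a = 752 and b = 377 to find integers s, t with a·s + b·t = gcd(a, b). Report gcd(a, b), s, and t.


Euclidean algorithm on (752, 377) — divide until remainder is 0:
  752 = 1 · 377 + 375
  377 = 1 · 375 + 2
  375 = 187 · 2 + 1
  2 = 2 · 1 + 0
gcd(752, 377) = 1.
Track Bezout coefficients alongside the remainders: start with r₀ = 752 = a·1 + b·0 (s = 1, t = 0) and r₁ = 377 = a·0 + b·1 (s = 0, t = 1); each new remainder r_{k+1} = r_{k-1} − q_k·r_k inherits s_{k+1} = s_{k-1} − q_k·s_k, t_{k+1} = t_{k-1} − q_k·t_k, so r_k = a·s_k + b·t_k at every step:
  q = 1: r = 375, s = 1 − 1·0 = 1, t = 0 − 1·1 = -1  (check: 752·1 + 377·(-1) = 375)
  q = 1: r = 2, s = 0 − 1·1 = -1, t = 1 − 1·(-1) = 2  (check: 752·(-1) + 377·2 = 2)
  q = 187: r = 1, s = 1 − 187·(-1) = 188, t = -1 − 187·2 = -375  (check: 752·188 + 377·(-375) = 1)
The row with r = 1 (the gcd) gives the Bezout coefficients s = 188, t = -375.
Result: 752 · (188) + 377 · (-375) = 1.

gcd(752, 377) = 1; s = 188, t = -375 (check: 752·188 + 377·(-375) = 1).


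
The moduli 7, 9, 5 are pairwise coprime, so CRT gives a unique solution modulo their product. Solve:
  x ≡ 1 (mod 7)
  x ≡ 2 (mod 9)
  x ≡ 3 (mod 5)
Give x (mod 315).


Moduli 7, 9, 5 are pairwise coprime; by CRT there is a unique solution modulo M = 7 · 9 · 5 = 315.
Solve pairwise, accumulating the modulus:
  Start with x ≡ 1 (mod 7).
  Combine with x ≡ 2 (mod 9): since gcd(7, 9) = 1, we get a unique residue mod 63.
    Write x = 1 + 7·t and substitute into x ≡ 2 (mod 9): 7·t ≡ 2 − 1 = 1 (mod 9).
    The inverse of 7 mod 9 is 4 (since 7·4 = 28 = 3·9 + 1), so t ≡ 4·1 = 4 ≡ 4 (mod 9).
    Then x = 1 + 7·4 = 29, valid modulo lcm(7, 9) = 63: x ≡ 29 (mod 63).
  Combine with x ≡ 3 (mod 5): since gcd(63, 5) = 1, we get a unique residue mod 315.
    Write x = 29 + 63·t and substitute into x ≡ 3 (mod 5): 63·t ≡ 3 − 29 = -26 (mod 5).
    Reduce coefficients mod 5: 3·t ≡ 4 (mod 5).
    The inverse of 3 mod 5 is 2 (since 3·2 = 6 = 1·5 + 1), so t ≡ 2·4 = 8 ≡ 3 (mod 5).
    Then x = 29 + 63·3 = 218, valid modulo lcm(63, 5) = 315: x ≡ 218 (mod 315).
Verify: 218 mod 7 = 1 ✓, 218 mod 9 = 2 ✓, 218 mod 5 = 3 ✓.

x ≡ 218 (mod 315).


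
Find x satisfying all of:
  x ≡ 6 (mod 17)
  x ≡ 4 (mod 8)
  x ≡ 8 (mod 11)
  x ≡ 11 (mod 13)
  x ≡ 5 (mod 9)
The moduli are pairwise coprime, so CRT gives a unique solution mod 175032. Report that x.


Product of moduli M = 17 · 8 · 11 · 13 · 9 = 175032.
Merge one congruence at a time:
  Start: x ≡ 6 (mod 17).
  Combine with x ≡ 4 (mod 8); new modulus lcm = 136.
    Write x = 6 + 17·t and substitute into x ≡ 4 (mod 8): 17·t ≡ 4 − 6 = -2 (mod 8).
    Reduce coefficients mod 8: 1·t ≡ 6 (mod 8).
    So t ≡ 6 (mod 8).
    Then x = 6 + 17·6 = 108, valid modulo lcm(17, 8) = 136: x ≡ 108 (mod 136).
  Combine with x ≡ 8 (mod 11); new modulus lcm = 1496.
    Write x = 108 + 136·t and substitute into x ≡ 8 (mod 11): 136·t ≡ 8 − 108 = -100 (mod 11).
    Reduce coefficients mod 11: 4·t ≡ 10 (mod 11).
    The inverse of 4 mod 11 is 3 (since 4·3 = 12 = 1·11 + 1), so t ≡ 3·10 = 30 ≡ 8 (mod 11).
    Then x = 108 + 136·8 = 1196, valid modulo lcm(136, 11) = 1496: x ≡ 1196 (mod 1496).
  Combine with x ≡ 11 (mod 13); new modulus lcm = 19448.
    Write x = 1196 + 1496·t and substitute into x ≡ 11 (mod 13): 1496·t ≡ 11 − 1196 = -1185 (mod 13).
    Reduce coefficients mod 13: 1·t ≡ 11 (mod 13).
    So t ≡ 11 (mod 13).
    Then x = 1196 + 1496·11 = 17652, valid modulo lcm(1496, 13) = 19448: x ≡ 17652 (mod 19448).
  Combine with x ≡ 5 (mod 9); new modulus lcm = 175032.
    Write x = 17652 + 19448·t and substitute into x ≡ 5 (mod 9): 19448·t ≡ 5 − 17652 = -17647 (mod 9).
    Reduce coefficients mod 9: 8·t ≡ 2 (mod 9).
    The inverse of 8 mod 9 is 8 (since 8·8 = 64 = 7·9 + 1), so t ≡ 8·2 = 16 ≡ 7 (mod 9).
    Then x = 17652 + 19448·7 = 153788, valid modulo lcm(19448, 9) = 175032: x ≡ 153788 (mod 175032).
Verify against each original: 153788 mod 17 = 6, 153788 mod 8 = 4, 153788 mod 11 = 8, 153788 mod 13 = 11, 153788 mod 9 = 5.

x ≡ 153788 (mod 175032).


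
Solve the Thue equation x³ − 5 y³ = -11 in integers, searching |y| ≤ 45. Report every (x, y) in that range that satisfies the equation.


The equation is x³ - 5y³ = -11. For fixed y, x³ = 5·y³ − 11, so a solution requires the RHS to be a perfect cube.
Strategy: iterate y from -45 to 45, compute RHS = 5·y³ − 11, and check whether it is a (positive or negative) perfect cube.
Check small values of y:
  y = 0: RHS = -11 is not a perfect cube.
  y = 1: RHS = -6 is not a perfect cube.
  y = -1: RHS = -16 is not a perfect cube.
  y = 2: RHS = 29 is not a perfect cube.
  y = -2: RHS = -51 is not a perfect cube.
  y = 3: RHS = 124 is not a perfect cube.
  y = -3: RHS = -146 is not a perfect cube.
Continuing the search up to |y| = 45 finds no solutions either.
No (x, y) in the scanned range satisfies the equation.

No integer solutions with |y| ≤ 45.


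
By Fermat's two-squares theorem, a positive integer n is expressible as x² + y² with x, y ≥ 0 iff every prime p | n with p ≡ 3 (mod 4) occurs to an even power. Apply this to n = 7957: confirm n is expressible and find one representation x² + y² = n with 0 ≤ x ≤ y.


Step 1: Factor n = 7957 = 73 · 109.
Step 2: Check the mod-4 condition on each prime factor: 73 ≡ 1 (mod 4), exponent 1; 109 ≡ 1 (mod 4), exponent 1.
All primes ≡ 3 (mod 4) appear to even exponent (or don't appear), so by the two-squares theorem n IS expressible as a sum of two squares.
Step 3: Build a representation. Here n = 73 · 109 is a product of primes ≡ 1 (mod 4). Each prime p ≡ 1 (mod 4) is itself a sum of two squares; find a² by testing p − a² for a perfect square:
  73: 73 − 1² = 72, 73 − 2² = 69, 73 − 3² = 64 = 8² ⇒ 73 = 3² + 8².
  109: 109 − 1² = 108, 109 − 2² = 105, 109 − 3² = 100 = 10² ⇒ 109 = 3² + 10².
  Combine using the Brahmagupta–Fibonacci identity (a² + b²)(c² + d²) = (ac − bd)² + (ad + bc)² = (ac + bd)² + (ad − bc)²:
  73 · 109 = 7957: from (3² + 8²)(3² + 10²), take (3·3 − 8·10, 3·10 + 8·3) = (9 − 80, 30 + 24) = (-71, 54); dropping signs (only squares matter) gives (71, 54); check 71² + 54² = 5041 + 2916 = 7957 ✓.
Step 4: Order so x ≤ y and verify: 54² + 71² = 2916 + 5041 = 7957 = n. ✓

n = 7957 = 54² + 71² (one valid representation with x ≤ y).


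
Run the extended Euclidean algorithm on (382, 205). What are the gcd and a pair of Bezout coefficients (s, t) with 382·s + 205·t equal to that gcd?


Euclidean algorithm on (382, 205) — divide until remainder is 0:
  382 = 1 · 205 + 177
  205 = 1 · 177 + 28
  177 = 6 · 28 + 9
  28 = 3 · 9 + 1
  9 = 9 · 1 + 0
gcd(382, 205) = 1.
Track Bezout coefficients alongside the remainders: start with r₀ = 382 = a·1 + b·0 (s = 1, t = 0) and r₁ = 205 = a·0 + b·1 (s = 0, t = 1); each new remainder r_{k+1} = r_{k-1} − q_k·r_k inherits s_{k+1} = s_{k-1} − q_k·s_k, t_{k+1} = t_{k-1} − q_k·t_k, so r_k = a·s_k + b·t_k at every step:
  q = 1: r = 177, s = 1 − 1·0 = 1, t = 0 − 1·1 = -1  (check: 382·1 + 205·(-1) = 177)
  q = 1: r = 28, s = 0 − 1·1 = -1, t = 1 − 1·(-1) = 2  (check: 382·(-1) + 205·2 = 28)
  q = 6: r = 9, s = 1 − 6·(-1) = 7, t = -1 − 6·2 = -13  (check: 382·7 + 205·(-13) = 9)
  q = 3: r = 1, s = -1 − 3·7 = -22, t = 2 − 3·(-13) = 41  (check: 382·(-22) + 205·41 = 1)
The row with r = 1 (the gcd) gives the Bezout coefficients s = -22, t = 41.
Result: 382 · (-22) + 205 · (41) = 1.

gcd(382, 205) = 1; s = -22, t = 41 (check: 382·(-22) + 205·41 = 1).


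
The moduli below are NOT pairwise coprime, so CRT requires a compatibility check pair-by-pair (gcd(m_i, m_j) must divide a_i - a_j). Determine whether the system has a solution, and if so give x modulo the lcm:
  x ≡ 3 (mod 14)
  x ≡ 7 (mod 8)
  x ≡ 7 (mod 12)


Moduli 14, 8, 12 are not pairwise coprime, so CRT works modulo lcm(m_i) when all pairwise compatibility conditions hold.
Pairwise compatibility: gcd(m_i, m_j) must divide a_i - a_j for every pair.
Merge one congruence at a time:
  Start: x ≡ 3 (mod 14).
  Combine with x ≡ 7 (mod 8): gcd(14, 8) = 2; 7 - 3 = 4, which IS divisible by 2, so compatible.
    Write x = 3 + 14·t and substitute into x ≡ 7 (mod 8): 14·t ≡ 7 − 3 = 4 (mod 8).
    Divide the congruence (and modulus) by g = 2: 7·t ≡ 2 (mod 4).
    Reduce coefficients mod 4: 3·t ≡ 2 (mod 4).
    The inverse of 3 mod 4 is 3 (since 3·3 = 9 = 2·4 + 1), so t ≡ 3·2 = 6 ≡ 2 (mod 4).
    Then x = 3 + 14·2 = 31, valid modulo lcm(14, 8) = 56: x ≡ 31 (mod 56).
  Combine with x ≡ 7 (mod 12): gcd(56, 12) = 4; 7 - 31 = -24, which IS divisible by 4, so compatible.
    Write x = 31 + 56·t and substitute into x ≡ 7 (mod 12): 56·t ≡ 7 − 31 = -24 (mod 12).
    Divide the congruence (and modulus) by g = 4: 14·t ≡ -6 (mod 3).
    Reduce coefficients mod 3: 2·t ≡ 0 (mod 3).
    The inverse of 2 mod 3 is 2 (since 2·2 = 4 = 1·3 + 1), so t ≡ 2·0 = 0 ≡ 0 (mod 3).
    Then x = 31 + 56·0 = 31, valid modulo lcm(56, 12) = 168: x ≡ 31 (mod 168).
Verify: 31 mod 14 = 3, 31 mod 8 = 7, 31 mod 12 = 7.

x ≡ 31 (mod 168).


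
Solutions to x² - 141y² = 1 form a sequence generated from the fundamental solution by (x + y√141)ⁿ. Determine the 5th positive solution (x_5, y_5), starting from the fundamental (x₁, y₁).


Step 1: Find the fundamental solution (x₁, y₁) of x² - 141y² = 1.
  Expand √141 as a continued fraction. a₀ = ⌊√141⌋ = 11; iterate m_{k+1} = d_k·a_k − m_k, d_{k+1} = (141 − m_{k+1}²)/d_k, a_{k+1} = ⌊(a₀ + m_{k+1})/d_{k+1}⌋ (starting m₀ = 0, d₀ = 1), with convergents p_k = a_k·p_{k-1} + p_{k-2}, q_k = a_k·q_{k-1} + q_{k-2} (p₋₁ = 1, q₋₁ = 0):
  k = 0: a₀ = 11; p₀/q₀ = 11/1; p₀² − 141·q₀² = 121 − 141 = -20.
  k = 1: m = 11, d = 20, a = ⌊(11 + 11)/20⌋ = 1; p/q = (1·11 + 1)/(1·1 + 0) = 12/1; p² − 141·q² = 144 − 141 = 3.
  k = 2: m = 9, d = 3, a = ⌊(11 + 9)/3⌋ = 6; p/q = (6·12 + 11)/(6·1 + 1) = 83/7; p² − 141·q² = 6889 − 6909 = -20.
  k = 3: m = 9, d = 20, a = ⌊(11 + 9)/20⌋ = 1; p/q = (1·83 + 12)/(1·7 + 1) = 95/8; p² − 141·q² = 9025 − 9024 = 1.
  The first convergent with p² − 141·q² = 1 gives the fundamental solution (x₁, y₁) = (95, 8).
Step 2: Apply the recurrence (x_{n+1}, y_{n+1}) = (x₁x_n + 141y₁y_n, x₁y_n + y₁x_n) repeatedly.
  From (x_1, y_1) = (95, 8): x_2 = 95·95 + 141·8·8 = 18049; y_2 = 95·8 + 8·95 = 1520.
  From (x_2, y_2) = (18049, 1520): x_3 = 95·18049 + 141·8·1520 = 3429215; y_3 = 95·1520 + 8·18049 = 288792.
  From (x_3, y_3) = (3429215, 288792): x_4 = 95·3429215 + 141·8·288792 = 651532801; y_4 = 95·288792 + 8·3429215 = 54868960.
  From (x_4, y_4) = (651532801, 54868960): x_5 = 95·651532801 + 141·8·54868960 = 123787802975; y_5 = 95·54868960 + 8·651532801 = 10424813608.
Step 3: Verify x_5² - 141·y_5² = 15323420165377418850625 - 15323420165377418850624 = 1 (should be 1). ✓

(x_1, y_1) = (95, 8); (x_5, y_5) = (123787802975, 10424813608).


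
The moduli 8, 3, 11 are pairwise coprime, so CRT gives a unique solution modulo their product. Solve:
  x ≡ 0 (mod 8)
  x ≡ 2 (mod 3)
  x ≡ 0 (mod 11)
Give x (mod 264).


Moduli 8, 3, 11 are pairwise coprime; by CRT there is a unique solution modulo M = 8 · 3 · 11 = 264.
Solve pairwise, accumulating the modulus:
  Start with x ≡ 0 (mod 8).
  Combine with x ≡ 2 (mod 3): since gcd(8, 3) = 1, we get a unique residue mod 24.
    Write x = 0 + 8·t and substitute into x ≡ 2 (mod 3): 8·t ≡ 2 − 0 = 2 (mod 3).
    Reduce coefficients mod 3: 2·t ≡ 2 (mod 3).
    The inverse of 2 mod 3 is 2 (since 2·2 = 4 = 1·3 + 1), so t ≡ 2·2 = 4 ≡ 1 (mod 3).
    Then x = 0 + 8·1 = 8, valid modulo lcm(8, 3) = 24: x ≡ 8 (mod 24).
  Combine with x ≡ 0 (mod 11): since gcd(24, 11) = 1, we get a unique residue mod 264.
    Write x = 8 + 24·t and substitute into x ≡ 0 (mod 11): 24·t ≡ 0 − 8 = -8 (mod 11).
    Reduce coefficients mod 11: 2·t ≡ 3 (mod 11).
    The inverse of 2 mod 11 is 6 (since 2·6 = 12 = 1·11 + 1), so t ≡ 6·3 = 18 ≡ 7 (mod 11).
    Then x = 8 + 24·7 = 176, valid modulo lcm(24, 11) = 264: x ≡ 176 (mod 264).
Verify: 176 mod 8 = 0 ✓, 176 mod 3 = 2 ✓, 176 mod 11 = 0 ✓.

x ≡ 176 (mod 264).


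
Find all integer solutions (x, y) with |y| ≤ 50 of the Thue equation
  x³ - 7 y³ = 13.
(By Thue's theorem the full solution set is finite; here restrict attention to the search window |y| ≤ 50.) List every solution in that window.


The equation is x³ - 7y³ = 13. For fixed y, x³ = 7·y³ + 13, so a solution requires the RHS to be a perfect cube.
Strategy: iterate y from -50 to 50, compute RHS = 7·y³ + 13, and check whether it is a (positive or negative) perfect cube.
Check small values of y:
  y = 0: RHS = 13 is not a perfect cube.
  y = 1: RHS = 20 is not a perfect cube.
  y = -1: RHS = 6 is not a perfect cube.
  y = 2: RHS = 69 is not a perfect cube.
  y = -2: RHS = -43 is not a perfect cube.
  y = 3: RHS = 202 is not a perfect cube.
  y = -3: RHS = -176 is not a perfect cube.
Continuing the search up to |y| = 50 finds no solutions either.
No (x, y) in the scanned range satisfies the equation.

No integer solutions with |y| ≤ 50.


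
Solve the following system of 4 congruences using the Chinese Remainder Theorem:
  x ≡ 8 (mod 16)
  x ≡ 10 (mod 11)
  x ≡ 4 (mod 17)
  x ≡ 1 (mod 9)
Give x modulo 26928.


Product of moduli M = 16 · 11 · 17 · 9 = 26928.
Merge one congruence at a time:
  Start: x ≡ 8 (mod 16).
  Combine with x ≡ 10 (mod 11); new modulus lcm = 176.
    Write x = 8 + 16·t and substitute into x ≡ 10 (mod 11): 16·t ≡ 10 − 8 = 2 (mod 11).
    Reduce coefficients mod 11: 5·t ≡ 2 (mod 11).
    The inverse of 5 mod 11 is 9 (since 5·9 = 45 = 4·11 + 1), so t ≡ 9·2 = 18 ≡ 7 (mod 11).
    Then x = 8 + 16·7 = 120, valid modulo lcm(16, 11) = 176: x ≡ 120 (mod 176).
  Combine with x ≡ 4 (mod 17); new modulus lcm = 2992.
    Write x = 120 + 176·t and substitute into x ≡ 4 (mod 17): 176·t ≡ 4 − 120 = -116 (mod 17).
    Reduce coefficients mod 17: 6·t ≡ 3 (mod 17).
    The inverse of 6 mod 17 is 3 (since 6·3 = 18 = 1·17 + 1), so t ≡ 3·3 = 9 ≡ 9 (mod 17).
    Then x = 120 + 176·9 = 1704, valid modulo lcm(176, 17) = 2992: x ≡ 1704 (mod 2992).
  Combine with x ≡ 1 (mod 9); new modulus lcm = 26928.
    Write x = 1704 + 2992·t and substitute into x ≡ 1 (mod 9): 2992·t ≡ 1 − 1704 = -1703 (mod 9).
    Reduce coefficients mod 9: 4·t ≡ 7 (mod 9).
    The inverse of 4 mod 9 is 7 (since 4·7 = 28 = 3·9 + 1), so t ≡ 7·7 = 49 ≡ 4 (mod 9).
    Then x = 1704 + 2992·4 = 13672, valid modulo lcm(2992, 9) = 26928: x ≡ 13672 (mod 26928).
Verify against each original: 13672 mod 16 = 8, 13672 mod 11 = 10, 13672 mod 17 = 4, 13672 mod 9 = 1.

x ≡ 13672 (mod 26928).


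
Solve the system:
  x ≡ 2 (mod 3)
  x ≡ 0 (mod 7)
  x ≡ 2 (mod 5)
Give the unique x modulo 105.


Moduli 3, 7, 5 are pairwise coprime; by CRT there is a unique solution modulo M = 3 · 7 · 5 = 105.
Solve pairwise, accumulating the modulus:
  Start with x ≡ 2 (mod 3).
  Combine with x ≡ 0 (mod 7): since gcd(3, 7) = 1, we get a unique residue mod 21.
    Write x = 2 + 3·t and substitute into x ≡ 0 (mod 7): 3·t ≡ 0 − 2 = -2 (mod 7).
    Reduce coefficients mod 7: 3·t ≡ 5 (mod 7).
    The inverse of 3 mod 7 is 5 (since 3·5 = 15 = 2·7 + 1), so t ≡ 5·5 = 25 ≡ 4 (mod 7).
    Then x = 2 + 3·4 = 14, valid modulo lcm(3, 7) = 21: x ≡ 14 (mod 21).
  Combine with x ≡ 2 (mod 5): since gcd(21, 5) = 1, we get a unique residue mod 105.
    Write x = 14 + 21·t and substitute into x ≡ 2 (mod 5): 21·t ≡ 2 − 14 = -12 (mod 5).
    Reduce coefficients mod 5: 1·t ≡ 3 (mod 5).
    So t ≡ 3 (mod 5).
    Then x = 14 + 21·3 = 77, valid modulo lcm(21, 5) = 105: x ≡ 77 (mod 105).
Verify: 77 mod 3 = 2 ✓, 77 mod 7 = 0 ✓, 77 mod 5 = 2 ✓.

x ≡ 77 (mod 105).


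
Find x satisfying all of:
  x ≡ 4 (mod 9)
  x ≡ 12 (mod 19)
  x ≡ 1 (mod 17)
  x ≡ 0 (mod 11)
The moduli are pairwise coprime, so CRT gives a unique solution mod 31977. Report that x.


Product of moduli M = 9 · 19 · 17 · 11 = 31977.
Merge one congruence at a time:
  Start: x ≡ 4 (mod 9).
  Combine with x ≡ 12 (mod 19); new modulus lcm = 171.
    Write x = 4 + 9·t and substitute into x ≡ 12 (mod 19): 9·t ≡ 12 − 4 = 8 (mod 19).
    The inverse of 9 mod 19 is 17 (since 9·17 = 153 = 8·19 + 1), so t ≡ 17·8 = 136 ≡ 3 (mod 19).
    Then x = 4 + 9·3 = 31, valid modulo lcm(9, 19) = 171: x ≡ 31 (mod 171).
  Combine with x ≡ 1 (mod 17); new modulus lcm = 2907.
    Write x = 31 + 171·t and substitute into x ≡ 1 (mod 17): 171·t ≡ 1 − 31 = -30 (mod 17).
    Reduce coefficients mod 17: 1·t ≡ 4 (mod 17).
    So t ≡ 4 (mod 17).
    Then x = 31 + 171·4 = 715, valid modulo lcm(171, 17) = 2907: x ≡ 715 (mod 2907).
  Combine with x ≡ 0 (mod 11); new modulus lcm = 31977.
    Write x = 715 + 2907·t and substitute into x ≡ 0 (mod 11): 2907·t ≡ 0 − 715 = -715 (mod 11).
    Reduce coefficients mod 11: 3·t ≡ 0 (mod 11).
    The inverse of 3 mod 11 is 4 (since 3·4 = 12 = 1·11 + 1), so t ≡ 4·0 = 0 ≡ 0 (mod 11).
    Then x = 715 + 2907·0 = 715, valid modulo lcm(2907, 11) = 31977: x ≡ 715 (mod 31977).
Verify against each original: 715 mod 9 = 4, 715 mod 19 = 12, 715 mod 17 = 1, 715 mod 11 = 0.

x ≡ 715 (mod 31977).


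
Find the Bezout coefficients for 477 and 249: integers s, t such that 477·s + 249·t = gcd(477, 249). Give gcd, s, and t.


Euclidean algorithm on (477, 249) — divide until remainder is 0:
  477 = 1 · 249 + 228
  249 = 1 · 228 + 21
  228 = 10 · 21 + 18
  21 = 1 · 18 + 3
  18 = 6 · 3 + 0
gcd(477, 249) = 3.
Track Bezout coefficients alongside the remainders: start with r₀ = 477 = a·1 + b·0 (s = 1, t = 0) and r₁ = 249 = a·0 + b·1 (s = 0, t = 1); each new remainder r_{k+1} = r_{k-1} − q_k·r_k inherits s_{k+1} = s_{k-1} − q_k·s_k, t_{k+1} = t_{k-1} − q_k·t_k, so r_k = a·s_k + b·t_k at every step:
  q = 1: r = 228, s = 1 − 1·0 = 1, t = 0 − 1·1 = -1  (check: 477·1 + 249·(-1) = 228)
  q = 1: r = 21, s = 0 − 1·1 = -1, t = 1 − 1·(-1) = 2  (check: 477·(-1) + 249·2 = 21)
  q = 10: r = 18, s = 1 − 10·(-1) = 11, t = -1 − 10·2 = -21  (check: 477·11 + 249·(-21) = 18)
  q = 1: r = 3, s = -1 − 1·11 = -12, t = 2 − 1·(-21) = 23  (check: 477·(-12) + 249·23 = 3)
The row with r = 3 (the gcd) gives the Bezout coefficients s = -12, t = 23.
Result: 477 · (-12) + 249 · (23) = 3.

gcd(477, 249) = 3; s = -12, t = 23 (check: 477·(-12) + 249·23 = 3).


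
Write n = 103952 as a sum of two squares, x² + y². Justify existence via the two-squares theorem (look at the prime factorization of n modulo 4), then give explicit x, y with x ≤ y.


Step 1: Factor n = 103952 = 2^4 · 73 · 89.
Step 2: Check the mod-4 condition on each prime factor: 2 = 2 (special); 73 ≡ 1 (mod 4), exponent 1; 89 ≡ 1 (mod 4), exponent 1.
All primes ≡ 3 (mod 4) appear to even exponent (or don't appear), so by the two-squares theorem n IS expressible as a sum of two squares.
Step 3: Build a representation. Group n = k² · m with k = 4 and m = 73 · 89 = 6497 (a product of primes ≡ 1 (mod 4)); a representation of m scales to one of n via (k·x)² + (k·y)² = k²(x² + y²). Each prime p ≡ 1 (mod 4) is itself a sum of two squares; find a² by testing p − a² for a perfect square:
  73: 73 − 1² = 72, 73 − 2² = 69, 73 − 3² = 64 = 8² ⇒ 73 = 3² + 8².
  89: 89 − 1² = 88, 89 − 2² = 85, 89 − 3² = 80, 89 − 4² = 73, 89 − 5² = 64 = 8² ⇒ 89 = 5² + 8².
  Combine using the Brahmagupta–Fibonacci identity (a² + b²)(c² + d²) = (ac − bd)² + (ad + bc)² = (ac + bd)² + (ad − bc)²:
  73 · 89 = 6497: from (3² + 8²)(5² + 8²), take (3·5 − 8·8, 3·8 + 8·5) = (15 − 64, 24 + 40) = (-49, 64); dropping signs (only squares matter) gives (49, 64); check 49² + 64² = 2401 + 4096 = 6497 ✓.
  Scale by k = 4: (4·49, 4·64) = (196, 256).
Step 4: Order so x ≤ y and verify: 196² + 256² = 38416 + 65536 = 103952 = n. ✓

n = 103952 = 196² + 256² (one valid representation with x ≤ y).


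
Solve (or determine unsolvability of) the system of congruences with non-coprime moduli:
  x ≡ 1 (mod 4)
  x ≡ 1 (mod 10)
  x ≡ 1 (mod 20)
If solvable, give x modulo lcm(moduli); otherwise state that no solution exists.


Moduli 4, 10, 20 are not pairwise coprime, so CRT works modulo lcm(m_i) when all pairwise compatibility conditions hold.
Pairwise compatibility: gcd(m_i, m_j) must divide a_i - a_j for every pair.
Merge one congruence at a time:
  Start: x ≡ 1 (mod 4).
  Combine with x ≡ 1 (mod 10): gcd(4, 10) = 2; 1 - 1 = 0, which IS divisible by 2, so compatible.
    Write x = 1 + 4·t and substitute into x ≡ 1 (mod 10): 4·t ≡ 1 − 1 = 0 (mod 10).
    Divide the congruence (and modulus) by g = 2: 2·t ≡ 0 (mod 5).
    The inverse of 2 mod 5 is 3 (since 2·3 = 6 = 1·5 + 1), so t ≡ 3·0 = 0 ≡ 0 (mod 5).
    Then x = 1 + 4·0 = 1, valid modulo lcm(4, 10) = 20: x ≡ 1 (mod 20).
  Combine with x ≡ 1 (mod 20): gcd(20, 20) = 20; 1 - 1 = 0, which IS divisible by 20, so compatible.
    Write x = 1 + 20·t and substitute into x ≡ 1 (mod 20): 20·t ≡ 1 − 1 = 0 (mod 20).
    Divide the congruence (and modulus) by g = 20: 1·t ≡ 0 (mod 1).
    Modulo 1 every t works; take t = 0.
    Then x = 1 + 20·0 = 1, valid modulo lcm(20, 20) = 20: x ≡ 1 (mod 20).
Verify: 1 mod 4 = 1, 1 mod 10 = 1, 1 mod 20 = 1.

x ≡ 1 (mod 20).


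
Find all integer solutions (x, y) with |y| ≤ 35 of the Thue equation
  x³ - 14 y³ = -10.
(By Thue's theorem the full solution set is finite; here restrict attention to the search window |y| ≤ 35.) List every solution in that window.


The equation is x³ - 14y³ = -10. For fixed y, x³ = 14·y³ − 10, so a solution requires the RHS to be a perfect cube.
Strategy: iterate y from -35 to 35, compute RHS = 14·y³ − 10, and check whether it is a (positive or negative) perfect cube.
Check small values of y:
  y = 0: RHS = -10 is not a perfect cube.
  y = 1: RHS = 4 is not a perfect cube.
  y = -1: RHS = -24 is not a perfect cube.
  y = 2: RHS = 102 is not a perfect cube.
  y = -2: RHS = -122 is not a perfect cube.
  y = 3: RHS = 368 is not a perfect cube.
  y = -3: RHS = -388 is not a perfect cube.
Continuing the search up to |y| = 35 finds no solutions either.
No (x, y) in the scanned range satisfies the equation.

No integer solutions with |y| ≤ 35.


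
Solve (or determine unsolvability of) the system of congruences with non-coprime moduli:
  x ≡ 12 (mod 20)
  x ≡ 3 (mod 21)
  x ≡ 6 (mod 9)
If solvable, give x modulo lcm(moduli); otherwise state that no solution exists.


Moduli 20, 21, 9 are not pairwise coprime, so CRT works modulo lcm(m_i) when all pairwise compatibility conditions hold.
Pairwise compatibility: gcd(m_i, m_j) must divide a_i - a_j for every pair.
Merge one congruence at a time:
  Start: x ≡ 12 (mod 20).
  Combine with x ≡ 3 (mod 21): gcd(20, 21) = 1; 3 - 12 = -9, which IS divisible by 1, so compatible.
    Write x = 12 + 20·t and substitute into x ≡ 3 (mod 21): 20·t ≡ 3 − 12 = -9 (mod 21).
    Reduce coefficients mod 21: 20·t ≡ 12 (mod 21).
    The inverse of 20 mod 21 is 20 (since 20·20 = 400 = 19·21 + 1), so t ≡ 20·12 = 240 ≡ 9 (mod 21).
    Then x = 12 + 20·9 = 192, valid modulo lcm(20, 21) = 420: x ≡ 192 (mod 420).
  Combine with x ≡ 6 (mod 9): gcd(420, 9) = 3; 6 - 192 = -186, which IS divisible by 3, so compatible.
    Write x = 192 + 420·t and substitute into x ≡ 6 (mod 9): 420·t ≡ 6 − 192 = -186 (mod 9).
    Divide the congruence (and modulus) by g = 3: 140·t ≡ -62 (mod 3).
    Reduce coefficients mod 3: 2·t ≡ 1 (mod 3).
    The inverse of 2 mod 3 is 2 (since 2·2 = 4 = 1·3 + 1), so t ≡ 2·1 = 2 ≡ 2 (mod 3).
    Then x = 192 + 420·2 = 1032, valid modulo lcm(420, 9) = 1260: x ≡ 1032 (mod 1260).
Verify: 1032 mod 20 = 12, 1032 mod 21 = 3, 1032 mod 9 = 6.

x ≡ 1032 (mod 1260).


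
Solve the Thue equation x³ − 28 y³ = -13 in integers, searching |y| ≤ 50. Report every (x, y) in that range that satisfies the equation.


The equation is x³ - 28y³ = -13. For fixed y, x³ = 28·y³ − 13, so a solution requires the RHS to be a perfect cube.
Strategy: iterate y from -50 to 50, compute RHS = 28·y³ − 13, and check whether it is a (positive or negative) perfect cube.
Check small values of y:
  y = 0: RHS = -13 is not a perfect cube.
  y = 1: RHS = 15 is not a perfect cube.
  y = -1: RHS = -41 is not a perfect cube.
  y = 2: RHS = 211 is not a perfect cube.
  y = -2: RHS = -237 is not a perfect cube.
  y = 3: RHS = 743 is not a perfect cube.
  y = -3: RHS = -769 is not a perfect cube.
Continuing the search up to |y| = 50 finds no solutions either.
No (x, y) in the scanned range satisfies the equation.

No integer solutions with |y| ≤ 50.


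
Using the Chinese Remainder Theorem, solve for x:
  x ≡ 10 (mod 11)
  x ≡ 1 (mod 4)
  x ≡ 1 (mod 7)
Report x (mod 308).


Moduli 11, 4, 7 are pairwise coprime; by CRT there is a unique solution modulo M = 11 · 4 · 7 = 308.
Solve pairwise, accumulating the modulus:
  Start with x ≡ 10 (mod 11).
  Combine with x ≡ 1 (mod 4): since gcd(11, 4) = 1, we get a unique residue mod 44.
    Write x = 10 + 11·t and substitute into x ≡ 1 (mod 4): 11·t ≡ 1 − 10 = -9 (mod 4).
    Reduce coefficients mod 4: 3·t ≡ 3 (mod 4).
    The inverse of 3 mod 4 is 3 (since 3·3 = 9 = 2·4 + 1), so t ≡ 3·3 = 9 ≡ 1 (mod 4).
    Then x = 10 + 11·1 = 21, valid modulo lcm(11, 4) = 44: x ≡ 21 (mod 44).
  Combine with x ≡ 1 (mod 7): since gcd(44, 7) = 1, we get a unique residue mod 308.
    Write x = 21 + 44·t and substitute into x ≡ 1 (mod 7): 44·t ≡ 1 − 21 = -20 (mod 7).
    Reduce coefficients mod 7: 2·t ≡ 1 (mod 7).
    The inverse of 2 mod 7 is 4 (since 2·4 = 8 = 1·7 + 1), so t ≡ 4·1 = 4 ≡ 4 (mod 7).
    Then x = 21 + 44·4 = 197, valid modulo lcm(44, 7) = 308: x ≡ 197 (mod 308).
Verify: 197 mod 11 = 10 ✓, 197 mod 4 = 1 ✓, 197 mod 7 = 1 ✓.

x ≡ 197 (mod 308).


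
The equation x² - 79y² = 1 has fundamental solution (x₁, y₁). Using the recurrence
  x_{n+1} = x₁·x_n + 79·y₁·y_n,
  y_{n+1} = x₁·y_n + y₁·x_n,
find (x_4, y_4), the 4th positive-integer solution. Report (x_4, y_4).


Step 1: Find the fundamental solution (x₁, y₁) of x² - 79y² = 1.
  Expand √79 as a continued fraction. a₀ = ⌊√79⌋ = 8; iterate m_{k+1} = d_k·a_k − m_k, d_{k+1} = (79 − m_{k+1}²)/d_k, a_{k+1} = ⌊(a₀ + m_{k+1})/d_{k+1}⌋ (starting m₀ = 0, d₀ = 1), with convergents p_k = a_k·p_{k-1} + p_{k-2}, q_k = a_k·q_{k-1} + q_{k-2} (p₋₁ = 1, q₋₁ = 0):
  k = 0: a₀ = 8; p₀/q₀ = 8/1; p₀² − 79·q₀² = 64 − 79 = -15.
  k = 1: m = 8, d = 15, a = ⌊(8 + 8)/15⌋ = 1; p/q = (1·8 + 1)/(1·1 + 0) = 9/1; p² − 79·q² = 81 − 79 = 2.
  k = 2: m = 7, d = 2, a = ⌊(8 + 7)/2⌋ = 7; p/q = (7·9 + 8)/(7·1 + 1) = 71/8; p² − 79·q² = 5041 − 5056 = -15.
  k = 3: m = 7, d = 15, a = ⌊(8 + 7)/15⌋ = 1; p/q = (1·71 + 9)/(1·8 + 1) = 80/9; p² − 79·q² = 6400 − 6399 = 1.
  The first convergent with p² − 79·q² = 1 gives the fundamental solution (x₁, y₁) = (80, 9).
Step 2: Apply the recurrence (x_{n+1}, y_{n+1}) = (x₁x_n + 79y₁y_n, x₁y_n + y₁x_n) repeatedly.
  From (x_1, y_1) = (80, 9): x_2 = 80·80 + 79·9·9 = 12799; y_2 = 80·9 + 9·80 = 1440.
  From (x_2, y_2) = (12799, 1440): x_3 = 80·12799 + 79·9·1440 = 2047760; y_3 = 80·1440 + 9·12799 = 230391.
  From (x_3, y_3) = (2047760, 230391): x_4 = 80·2047760 + 79·9·230391 = 327628801; y_4 = 80·230391 + 9·2047760 = 36861120.
Step 3: Verify x_4² - 79·y_4² = 107340631244697601 - 107340631244697600 = 1 (should be 1). ✓

(x_1, y_1) = (80, 9); (x_4, y_4) = (327628801, 36861120).


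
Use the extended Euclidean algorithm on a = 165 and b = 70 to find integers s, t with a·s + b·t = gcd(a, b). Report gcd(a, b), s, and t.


Euclidean algorithm on (165, 70) — divide until remainder is 0:
  165 = 2 · 70 + 25
  70 = 2 · 25 + 20
  25 = 1 · 20 + 5
  20 = 4 · 5 + 0
gcd(165, 70) = 5.
Track Bezout coefficients alongside the remainders: start with r₀ = 165 = a·1 + b·0 (s = 1, t = 0) and r₁ = 70 = a·0 + b·1 (s = 0, t = 1); each new remainder r_{k+1} = r_{k-1} − q_k·r_k inherits s_{k+1} = s_{k-1} − q_k·s_k, t_{k+1} = t_{k-1} − q_k·t_k, so r_k = a·s_k + b·t_k at every step:
  q = 2: r = 25, s = 1 − 2·0 = 1, t = 0 − 2·1 = -2  (check: 165·1 + 70·(-2) = 25)
  q = 2: r = 20, s = 0 − 2·1 = -2, t = 1 − 2·(-2) = 5  (check: 165·(-2) + 70·5 = 20)
  q = 1: r = 5, s = 1 − 1·(-2) = 3, t = -2 − 1·5 = -7  (check: 165·3 + 70·(-7) = 5)
The row with r = 5 (the gcd) gives the Bezout coefficients s = 3, t = -7.
Result: 165 · (3) + 70 · (-7) = 5.

gcd(165, 70) = 5; s = 3, t = -7 (check: 165·3 + 70·(-7) = 5).


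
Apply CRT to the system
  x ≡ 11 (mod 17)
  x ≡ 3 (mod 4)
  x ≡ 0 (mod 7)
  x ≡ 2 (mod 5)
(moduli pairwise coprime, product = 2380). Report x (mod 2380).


Product of moduli M = 17 · 4 · 7 · 5 = 2380.
Merge one congruence at a time:
  Start: x ≡ 11 (mod 17).
  Combine with x ≡ 3 (mod 4); new modulus lcm = 68.
    Write x = 11 + 17·t and substitute into x ≡ 3 (mod 4): 17·t ≡ 3 − 11 = -8 (mod 4).
    Reduce coefficients mod 4: 1·t ≡ 0 (mod 4).
    So t ≡ 0 (mod 4).
    Then x = 11 + 17·0 = 11, valid modulo lcm(17, 4) = 68: x ≡ 11 (mod 68).
  Combine with x ≡ 0 (mod 7); new modulus lcm = 476.
    Write x = 11 + 68·t and substitute into x ≡ 0 (mod 7): 68·t ≡ 0 − 11 = -11 (mod 7).
    Reduce coefficients mod 7: 5·t ≡ 3 (mod 7).
    The inverse of 5 mod 7 is 3 (since 5·3 = 15 = 2·7 + 1), so t ≡ 3·3 = 9 ≡ 2 (mod 7).
    Then x = 11 + 68·2 = 147, valid modulo lcm(68, 7) = 476: x ≡ 147 (mod 476).
  Combine with x ≡ 2 (mod 5); new modulus lcm = 2380.
    Write x = 147 + 476·t and substitute into x ≡ 2 (mod 5): 476·t ≡ 2 − 147 = -145 (mod 5).
    Reduce coefficients mod 5: 1·t ≡ 0 (mod 5).
    So t ≡ 0 (mod 5).
    Then x = 147 + 476·0 = 147, valid modulo lcm(476, 5) = 2380: x ≡ 147 (mod 2380).
Verify against each original: 147 mod 17 = 11, 147 mod 4 = 3, 147 mod 7 = 0, 147 mod 5 = 2.

x ≡ 147 (mod 2380).


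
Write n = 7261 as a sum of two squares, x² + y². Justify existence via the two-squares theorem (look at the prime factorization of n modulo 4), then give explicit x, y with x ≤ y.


Step 1: Factor n = 7261 = 53 · 137.
Step 2: Check the mod-4 condition on each prime factor: 53 ≡ 1 (mod 4), exponent 1; 137 ≡ 1 (mod 4), exponent 1.
All primes ≡ 3 (mod 4) appear to even exponent (or don't appear), so by the two-squares theorem n IS expressible as a sum of two squares.
Step 3: Build a representation. Here n = 53 · 137 is a product of primes ≡ 1 (mod 4). Each prime p ≡ 1 (mod 4) is itself a sum of two squares; find a² by testing p − a² for a perfect square:
  53: 53 − 1² = 52, 53 − 2² = 49 = 7² ⇒ 53 = 2² + 7².
  137: 137 − 1² = 136, 137 − 2² = 133, 137 − 3² = 128, 137 − 4² = 121 = 11² ⇒ 137 = 4² + 11².
  Combine using the Brahmagupta–Fibonacci identity (a² + b²)(c² + d²) = (ac − bd)² + (ad + bc)² = (ac + bd)² + (ad − bc)²:
  53 · 137 = 7261: from (2² + 7²)(4² + 11²), take (2·4 − 7·11, 2·11 + 7·4) = (8 − 77, 22 + 28) = (-69, 50); dropping signs (only squares matter) gives (69, 50); check 69² + 50² = 4761 + 2500 = 7261 ✓.
Step 4: Order so x ≤ y and verify: 50² + 69² = 2500 + 4761 = 7261 = n. ✓

n = 7261 = 50² + 69² (one valid representation with x ≤ y).


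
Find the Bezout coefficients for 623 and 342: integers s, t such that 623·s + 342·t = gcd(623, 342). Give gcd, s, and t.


Euclidean algorithm on (623, 342) — divide until remainder is 0:
  623 = 1 · 342 + 281
  342 = 1 · 281 + 61
  281 = 4 · 61 + 37
  61 = 1 · 37 + 24
  37 = 1 · 24 + 13
  24 = 1 · 13 + 11
  13 = 1 · 11 + 2
  11 = 5 · 2 + 1
  2 = 2 · 1 + 0
gcd(623, 342) = 1.
Track Bezout coefficients alongside the remainders: start with r₀ = 623 = a·1 + b·0 (s = 1, t = 0) and r₁ = 342 = a·0 + b·1 (s = 0, t = 1); each new remainder r_{k+1} = r_{k-1} − q_k·r_k inherits s_{k+1} = s_{k-1} − q_k·s_k, t_{k+1} = t_{k-1} − q_k·t_k, so r_k = a·s_k + b·t_k at every step:
  q = 1: r = 281, s = 1 − 1·0 = 1, t = 0 − 1·1 = -1  (check: 623·1 + 342·(-1) = 281)
  q = 1: r = 61, s = 0 − 1·1 = -1, t = 1 − 1·(-1) = 2  (check: 623·(-1) + 342·2 = 61)
  q = 4: r = 37, s = 1 − 4·(-1) = 5, t = -1 − 4·2 = -9  (check: 623·5 + 342·(-9) = 37)
  q = 1: r = 24, s = -1 − 1·5 = -6, t = 2 − 1·(-9) = 11  (check: 623·(-6) + 342·11 = 24)
  q = 1: r = 13, s = 5 − 1·(-6) = 11, t = -9 − 1·11 = -20  (check: 623·11 + 342·(-20) = 13)
  q = 1: r = 11, s = -6 − 1·11 = -17, t = 11 − 1·(-20) = 31  (check: 623·(-17) + 342·31 = 11)
  q = 1: r = 2, s = 11 − 1·(-17) = 28, t = -20 − 1·31 = -51  (check: 623·28 + 342·(-51) = 2)
  q = 5: r = 1, s = -17 − 5·28 = -157, t = 31 − 5·(-51) = 286  (check: 623·(-157) + 342·286 = 1)
The row with r = 1 (the gcd) gives the Bezout coefficients s = -157, t = 286.
Result: 623 · (-157) + 342 · (286) = 1.

gcd(623, 342) = 1; s = -157, t = 286 (check: 623·(-157) + 342·286 = 1).


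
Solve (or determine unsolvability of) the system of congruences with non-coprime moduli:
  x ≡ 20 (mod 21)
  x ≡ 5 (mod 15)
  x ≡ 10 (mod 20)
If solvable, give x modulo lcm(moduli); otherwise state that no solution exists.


Moduli 21, 15, 20 are not pairwise coprime, so CRT works modulo lcm(m_i) when all pairwise compatibility conditions hold.
Pairwise compatibility: gcd(m_i, m_j) must divide a_i - a_j for every pair.
Merge one congruence at a time:
  Start: x ≡ 20 (mod 21).
  Combine with x ≡ 5 (mod 15): gcd(21, 15) = 3; 5 - 20 = -15, which IS divisible by 3, so compatible.
    Write x = 20 + 21·t and substitute into x ≡ 5 (mod 15): 21·t ≡ 5 − 20 = -15 (mod 15).
    Divide the congruence (and modulus) by g = 3: 7·t ≡ -5 (mod 5).
    Reduce coefficients mod 5: 2·t ≡ 0 (mod 5).
    The inverse of 2 mod 5 is 3 (since 2·3 = 6 = 1·5 + 1), so t ≡ 3·0 = 0 ≡ 0 (mod 5).
    Then x = 20 + 21·0 = 20, valid modulo lcm(21, 15) = 105: x ≡ 20 (mod 105).
  Combine with x ≡ 10 (mod 20): gcd(105, 20) = 5; 10 - 20 = -10, which IS divisible by 5, so compatible.
    Write x = 20 + 105·t and substitute into x ≡ 10 (mod 20): 105·t ≡ 10 − 20 = -10 (mod 20).
    Divide the congruence (and modulus) by g = 5: 21·t ≡ -2 (mod 4).
    Reduce coefficients mod 4: 1·t ≡ 2 (mod 4).
    So t ≡ 2 (mod 4).
    Then x = 20 + 105·2 = 230, valid modulo lcm(105, 20) = 420: x ≡ 230 (mod 420).
Verify: 230 mod 21 = 20, 230 mod 15 = 5, 230 mod 20 = 10.

x ≡ 230 (mod 420).
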